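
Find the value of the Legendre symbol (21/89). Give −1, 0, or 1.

Euler's criterion: (21/89) ≡ 21^44 (mod 89).
21^2 ≡ 85 (mod 89)
21^4 ≡ 16 (mod 89)
21^8 ≡ 78 (mod 89)
21^16 ≡ 32 (mod 89)
21^32 ≡ 45 (mod 89)
21^44 = 21^(32+8+4) ≡ 1 (mod 89).
Result is 1, so (21/89) = 1.

1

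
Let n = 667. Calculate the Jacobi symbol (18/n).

-1

Pull out 2: since 667 ≡ 3 (mod 8), (2/667) = -1.
Reciprocity: 9 ≡ 1 and 667 ≡ 3 (mod 4), so (9/667) = +(667/9).
Reduce top mod 9: now compute (1/9).
Reached (1/9) = 1. Collecting the sign flips along the way, the symbol is -1.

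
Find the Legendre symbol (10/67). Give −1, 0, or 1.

Pull out 2: since 67 ≡ 3 (mod 8), (2/67) = -1.
Reciprocity: 5 ≡ 1 and 67 ≡ 3 (mod 4), so (5/67) = +(67/5).
Reduce top mod 5: now compute (2/5).
Pull out 2: since 5 ≡ 5 (mod 8), (2/5) = -1.
Reached (1/5) = 1. Collecting the sign flips along the way, the symbol is +1.

1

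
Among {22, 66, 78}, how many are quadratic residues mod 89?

2

(22/89) = +1 → QR.
(66/89) = -1 → non-residue.
(78/89) = +1 → QR.
Total quadratic residues among the 3: 2.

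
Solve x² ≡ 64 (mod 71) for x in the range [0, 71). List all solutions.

Since 71 ≡ 3 (mod 4), a square root of 64 is 64^((71+1)/4) = 64^18 mod 71.
Repeated squaring: 64^2≡49, 64^4≡58, 64^8≡27, 64^16≡19 (mod 71).
64^18 = 64^(16+2) ≡ 8 (mod 71).
Check: 8² = 64 ≡ 64 (mod 71). The two roots are 8 and 63.

8, 63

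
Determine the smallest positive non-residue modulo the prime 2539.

2

(2/2539) = −1, so 2 is the smallest positive non-residue mod 2539.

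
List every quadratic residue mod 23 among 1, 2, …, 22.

1,2,3,4,6,8,9,12,13,16,18

Square k = 1,…,11 (k and 23−k give the same square):
1²=1, 2²=4, 3²=9, 4²=16, 5²≡2, 6²≡13, 7²≡3, 8²≡18, 9²≡12, 10²≡8, 11²≡6 (mod 23).
So the quadratic residues mod 23 are {1, 2, 3, 4, 6, 8, 9, 12, 13, 16, 18}.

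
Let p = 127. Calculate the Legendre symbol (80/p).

-1

Pull out 2^4: since 127 ≡ 7 (mod 8), (2/127) = +1, so (2/127)^4 = +1.
Reciprocity: 5 ≡ 1 and 127 ≡ 3 (mod 4), so (5/127) = +(127/5).
Reduce top mod 5: now compute (2/5).
Pull out 2: since 5 ≡ 5 (mod 8), (2/5) = -1.
Reached (1/5) = 1. Collecting the sign flips along the way, the symbol is -1.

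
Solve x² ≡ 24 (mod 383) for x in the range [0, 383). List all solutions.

96, 287

Since 383 ≡ 3 (mod 4), a square root of 24 is 24^((383+1)/4) = 24^96 mod 383.
Repeated squaring: 24^2≡193, 24^4≡98, 24^8≡29, 24^16≡75, 24^32≡263, 24^64≡229 (mod 383).
24^96 = 24^(64+32) ≡ 96 (mod 383).
Check: 96² = 9216 ≡ 24 (mod 383). The two roots are 96 and 287.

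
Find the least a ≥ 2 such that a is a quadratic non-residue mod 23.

(2/23) = +1, so 2 is a residue.
(3/23) = +1, so 3 is a residue.
(4/23) = +1, so 4 is a residue.
(5/23) = −1, so 5 is the smallest positive non-residue mod 23.

5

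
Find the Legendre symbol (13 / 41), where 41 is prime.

Euler's criterion: (13/41) ≡ 13^20 (mod 41).
13^2 ≡ 5 (mod 41)
13^4 ≡ 25 (mod 41)
13^8 ≡ 10 (mod 41)
13^16 ≡ 18 (mod 41)
13^20 = 13^(16+4) ≡ 40 (mod 41).
Result is 40 ≡ −1, so (13/41) = −1.

-1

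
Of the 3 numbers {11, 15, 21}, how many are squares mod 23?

0

(11/23) = -1 → non-residue.
(15/23) = -1 → non-residue.
(21/23) = -1 → non-residue.
Total quadratic residues among the 3: 0.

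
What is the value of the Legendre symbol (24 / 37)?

Pull out 2^3: since 37 ≡ 5 (mod 8), (2/37) = -1, so (2/37)^3 = -1.
Reciprocity: 3 ≡ 3 and 37 ≡ 1 (mod 4), so (3/37) = +(37/3).
Reduce top mod 3: now compute (1/3).
Reached (1/3) = 1. Collecting the sign flips along the way, the symbol is -1.

-1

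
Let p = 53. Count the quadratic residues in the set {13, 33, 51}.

(13/53) = +1 → QR.
(33/53) = -1 → non-residue.
(51/53) = -1 → non-residue.
Total quadratic residues among the 3: 1.

1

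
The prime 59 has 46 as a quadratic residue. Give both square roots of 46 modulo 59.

20, 39

Since 59 ≡ 3 (mod 4), a square root of 46 is 46^((59+1)/4) = 46^15 mod 59.
Repeated squaring: 46^2≡51, 46^4≡5, 46^8≡25 (mod 59).
46^15 = 46^(8+4+2+1) ≡ 20 (mod 59).
Check: 20² = 400 ≡ 46 (mod 59). The two roots are 20 and 39.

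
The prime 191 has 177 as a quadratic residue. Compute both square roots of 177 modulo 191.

Since 191 ≡ 3 (mod 4), a square root of 177 is 177^((191+1)/4) = 177^48 mod 191.
Repeated squaring: 177^2≡5, 177^4≡25, 177^8≡52, 177^16≡30, 177^32≡136 (mod 191).
177^48 = 177^(32+16) ≡ 69 (mod 191).
Check: 69² = 4761 ≡ 177 (mod 191). The two roots are 69 and 122.

69, 122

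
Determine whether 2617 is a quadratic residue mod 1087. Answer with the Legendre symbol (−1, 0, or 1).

-1

First reduce: 2617 ≡ 443 (mod 1087).
Reciprocity: 443 ≡ 3 and 1087 ≡ 3 (mod 4), so (443/1087) = −(1087/443).
Reduce top mod 443: now compute (201/443).
Reciprocity: 201 ≡ 1 and 443 ≡ 3 (mod 4), so (201/443) = +(443/201).
Reduce top mod 201: now compute (41/201).
Reciprocity: 41 ≡ 1 and 201 ≡ 1 (mod 4), so (41/201) = +(201/41).
Reduce top mod 41: now compute (37/41).
Reciprocity: 37 ≡ 1 and 41 ≡ 1 (mod 4), so (37/41) = +(41/37).
Reduce top mod 37: now compute (4/37).
Pull out 2^2: since 37 ≡ 5 (mod 8), (2/37) = -1, so (2/37)^2 = +1.
Reached (1/37) = 1. Collecting the sign flips along the way, the symbol is -1.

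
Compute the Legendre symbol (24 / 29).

Pull out 2^3: since 29 ≡ 5 (mod 8), (2/29) = -1, so (2/29)^3 = -1.
Reciprocity: 3 ≡ 3 and 29 ≡ 1 (mod 4), so (3/29) = +(29/3).
Reduce top mod 3: now compute (2/3).
Pull out 2: since 3 ≡ 3 (mod 8), (2/3) = -1.
Reached (1/3) = 1. Collecting the sign flips along the way, the symbol is +1.

1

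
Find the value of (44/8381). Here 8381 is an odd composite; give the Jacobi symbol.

-1

Pull out 2^2: since 8381 ≡ 5 (mod 8), (2/8381) = -1, so (2/8381)^2 = +1.
Reciprocity: 11 ≡ 3 and 8381 ≡ 1 (mod 4), so (11/8381) = +(8381/11).
Reduce top mod 11: now compute (10/11).
Pull out 2: since 11 ≡ 3 (mod 8), (2/11) = -1.
Reciprocity: 5 ≡ 1 and 11 ≡ 3 (mod 4), so (5/11) = +(11/5).
Reduce top mod 5: now compute (1/5).
Reached (1/5) = 1. Collecting the sign flips along the way, the symbol is -1.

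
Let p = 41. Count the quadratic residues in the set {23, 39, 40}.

(23/41) = +1 → QR.
(39/41) = +1 → QR.
(40/41) = +1 → QR.
Total quadratic residues among the 3: 3.

3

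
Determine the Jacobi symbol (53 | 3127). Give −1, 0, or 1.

Reciprocity: 53 ≡ 1 and 3127 ≡ 3 (mod 4), so (53/3127) = +(3127/53).
Reduce top mod 53: now compute (0/53).
Top reduces to 0: gcd > 1, so the symbol is 0.

0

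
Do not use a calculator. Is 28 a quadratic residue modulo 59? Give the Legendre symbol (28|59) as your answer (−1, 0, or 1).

1

Euler's criterion: (28/59) ≡ 28^29 (mod 59).
28^2 ≡ 17 (mod 59)
28^4 ≡ 53 (mod 59)
28^8 ≡ 36 (mod 59)
28^16 ≡ 57 (mod 59)
28^29 = 28^(16+8+4+1) ≡ 1 (mod 59).
Result is 1, so (28/59) = 1.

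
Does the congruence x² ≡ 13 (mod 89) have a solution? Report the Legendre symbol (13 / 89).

Reciprocity: 13 ≡ 1 and 89 ≡ 1 (mod 4), so (13/89) = +(89/13).
Reduce top mod 13: now compute (11/13).
Reciprocity: 11 ≡ 3 and 13 ≡ 1 (mod 4), so (11/13) = +(13/11).
Reduce top mod 11: now compute (2/11).
Pull out 2: since 11 ≡ 3 (mod 8), (2/11) = -1.
Reached (1/11) = 1. Collecting the sign flips along the way, the symbol is -1.

-1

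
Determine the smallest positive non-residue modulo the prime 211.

(2/211) = −1, so 2 is the smallest positive non-residue mod 211.

2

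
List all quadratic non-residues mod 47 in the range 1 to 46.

Square k = 1,…,23 (k and 47−k give the same square):
1²=1, 2²=4, 3²=9, 4²=16, 5²=25, 6²=36, 7²≡2, 8²≡17, 9²≡34, 10²≡6, 11²≡27, 12²≡3, 13²≡28, 14²≡8, 15²≡37, 16²≡21, 17²≡7, 18²≡42, 19²≡32, 20²≡24, 21²≡18, 22²≡14, 23²≡12 (mod 47).
The residues are {1, 2, 3, 4, 6, 7, 8, 9, 12, 14, 16, 17, 18, 21, 24, 25, 27, 28, 32, 34, 36, 37, 42}; the non-residues are the remaining 23 nonzero classes.

5,10,11,13,15,19,20,22,23,26,29,30,31,33,35,38,39,40,41,43,44,45,46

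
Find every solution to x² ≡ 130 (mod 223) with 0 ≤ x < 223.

Since 223 ≡ 3 (mod 4), a square root of 130 is 130^((223+1)/4) = 130^56 mod 223.
Repeated squaring: 130^2≡175, 130^4≡74, 130^8≡124, 130^16≡212, 130^32≡121 (mod 223).
130^56 = 130^(32+16+8) ≡ 199 (mod 223).
Check: 199² = 39601 ≡ 130 (mod 223). The two roots are 24 and 199.

24, 199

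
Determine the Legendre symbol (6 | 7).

-1

Pull out 2: since 7 ≡ 7 (mod 8), (2/7) = +1.
Reciprocity: 3 ≡ 3 and 7 ≡ 3 (mod 4), so (3/7) = −(7/3).
Reduce top mod 3: now compute (1/3).
Reached (1/3) = 1. Collecting the sign flips along the way, the symbol is -1.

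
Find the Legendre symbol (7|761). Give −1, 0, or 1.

Reciprocity: 7 ≡ 3 and 761 ≡ 1 (mod 4), so (7/761) = +(761/7).
Reduce top mod 7: now compute (5/7).
Reciprocity: 5 ≡ 1 and 7 ≡ 3 (mod 4), so (5/7) = +(7/5).
Reduce top mod 5: now compute (2/5).
Pull out 2: since 5 ≡ 5 (mod 8), (2/5) = -1.
Reached (1/5) = 1. Collecting the sign flips along the way, the symbol is -1.

-1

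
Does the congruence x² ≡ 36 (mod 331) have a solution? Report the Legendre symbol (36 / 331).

1

Pull out 2^2: since 331 ≡ 3 (mod 8), (2/331) = -1, so (2/331)^2 = +1.
Reciprocity: 9 ≡ 1 and 331 ≡ 3 (mod 4), so (9/331) = +(331/9).
Reduce top mod 9: now compute (7/9).
Reciprocity: 7 ≡ 3 and 9 ≡ 1 (mod 4), so (7/9) = +(9/7).
Reduce top mod 7: now compute (2/7).
Pull out 2: since 7 ≡ 7 (mod 8), (2/7) = +1.
Reached (1/7) = 1. Collecting the sign flips along the way, the symbol is +1.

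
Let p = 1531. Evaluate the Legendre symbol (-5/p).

-1

First reduce: -5 ≡ 1526 (mod 1531).
Pull out 2: since 1531 ≡ 3 (mod 8), (2/1531) = -1.
Reciprocity: 763 ≡ 3 and 1531 ≡ 3 (mod 4), so (763/1531) = −(1531/763).
Reduce top mod 763: now compute (5/763).
Reciprocity: 5 ≡ 1 and 763 ≡ 3 (mod 4), so (5/763) = +(763/5).
Reduce top mod 5: now compute (3/5).
Reciprocity: 3 ≡ 3 and 5 ≡ 1 (mod 4), so (3/5) = +(5/3).
Reduce top mod 3: now compute (2/3).
Pull out 2: since 3 ≡ 3 (mod 8), (2/3) = -1.
Reached (1/3) = 1. Collecting the sign flips along the way, the symbol is -1.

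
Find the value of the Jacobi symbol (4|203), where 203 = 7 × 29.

Pull out 2^2: since 203 ≡ 3 (mod 8), (2/203) = -1, so (2/203)^2 = +1.
Reached (1/203) = 1. Collecting the sign flips along the way, the symbol is +1.

1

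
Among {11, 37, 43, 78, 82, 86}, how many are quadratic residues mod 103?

(11/103) = -1 → non-residue.
(37/103) = -1 → non-residue.
(43/103) = -1 → non-residue.
(78/103) = -1 → non-residue.
(82/103) = +1 → QR.
(86/103) = -1 → non-residue.
Total quadratic residues among the 6: 1.

1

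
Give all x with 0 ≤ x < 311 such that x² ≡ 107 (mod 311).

Since 311 ≡ 3 (mod 4), a square root of 107 is 107^((311+1)/4) = 107^78 mod 311.
Repeated squaring: 107^2≡253, 107^4≡254, 107^8≡139, 107^16≡39, 107^32≡277, 107^64≡223 (mod 311).
107^78 = 107^(64+8+4+2) ≡ 27 (mod 311).
Check: 27² = 729 ≡ 107 (mod 311). The two roots are 27 and 284.

27, 284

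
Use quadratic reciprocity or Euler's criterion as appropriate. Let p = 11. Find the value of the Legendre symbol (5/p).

Reciprocity: 5 ≡ 1 and 11 ≡ 3 (mod 4), so (5/11) = +(11/5).
Reduce top mod 5: now compute (1/5).
Reached (1/5) = 1. Collecting the sign flips along the way, the symbol is +1.

1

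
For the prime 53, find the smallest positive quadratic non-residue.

2

(2/53) = −1, so 2 is the smallest positive non-residue mod 53.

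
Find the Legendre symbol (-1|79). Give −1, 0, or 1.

First reduce: -1 ≡ 78 (mod 79).
Pull out 2: since 79 ≡ 7 (mod 8), (2/79) = +1.
Reciprocity: 39 ≡ 3 and 79 ≡ 3 (mod 4), so (39/79) = −(79/39).
Reduce top mod 39: now compute (1/39).
Reached (1/39) = 1. Collecting the sign flips along the way, the symbol is -1.

-1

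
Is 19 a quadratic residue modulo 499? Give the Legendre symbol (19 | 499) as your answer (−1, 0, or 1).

-1

Reciprocity: 19 ≡ 3 and 499 ≡ 3 (mod 4), so (19/499) = −(499/19).
Reduce top mod 19: now compute (5/19).
Reciprocity: 5 ≡ 1 and 19 ≡ 3 (mod 4), so (5/19) = +(19/5).
Reduce top mod 5: now compute (4/5).
Pull out 2^2: since 5 ≡ 5 (mod 8), (2/5) = -1, so (2/5)^2 = +1.
Reached (1/5) = 1. Collecting the sign flips along the way, the symbol is -1.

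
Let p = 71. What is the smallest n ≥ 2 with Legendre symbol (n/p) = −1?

7

(2/71) = +1, so 2 is a residue.
(3/71) = +1, so 3 is a residue.
(4/71) = +1, so 4 is a residue.
(5/71) = +1, so 5 is a residue.
(6/71) = +1, so 6 is a residue.
(7/71) = −1, so 7 is the smallest positive non-residue mod 71.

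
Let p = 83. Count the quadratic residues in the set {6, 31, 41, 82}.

(6/83) = -1 → non-residue.
(31/83) = +1 → QR.
(41/83) = +1 → QR.
(82/83) = -1 → non-residue.
Total quadratic residues among the 4: 2.

2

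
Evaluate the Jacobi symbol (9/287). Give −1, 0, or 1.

1

Reciprocity: 9 ≡ 1 and 287 ≡ 3 (mod 4), so (9/287) = +(287/9).
Reduce top mod 9: now compute (8/9).
Pull out 2^3: since 9 ≡ 1 (mod 8), (2/9) = +1, so (2/9)^3 = +1.
Reached (1/9) = 1. Collecting the sign flips along the way, the symbol is +1.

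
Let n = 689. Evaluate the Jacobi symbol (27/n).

-1

Reciprocity: 27 ≡ 3 and 689 ≡ 1 (mod 4), so (27/689) = +(689/27).
Reduce top mod 27: now compute (14/27).
Pull out 2: since 27 ≡ 3 (mod 8), (2/27) = -1.
Reciprocity: 7 ≡ 3 and 27 ≡ 3 (mod 4), so (7/27) = −(27/7).
Reduce top mod 7: now compute (6/7).
Pull out 2: since 7 ≡ 7 (mod 8), (2/7) = +1.
Reciprocity: 3 ≡ 3 and 7 ≡ 3 (mod 4), so (3/7) = −(7/3).
Reduce top mod 3: now compute (1/3).
Reached (1/3) = 1. Collecting the sign flips along the way, the symbol is -1.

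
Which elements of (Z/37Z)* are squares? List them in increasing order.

Square k = 1,…,18 (k and 37−k give the same square):
1²=1, 2²=4, 3²=9, 4²=16, 5²=25, 6²=36, 7²≡12, 8²≡27, 9²≡7, 10²≡26, 11²≡10, 12²≡33, 13²≡21, 14²≡11, 15²≡3, 16²≡34, 17²≡30, 18²≡28 (mod 37).
So the quadratic residues mod 37 are {1, 3, 4, 7, 9, 10, 11, 12, 16, 21, 25, 26, 27, 28, 30, 33, 34, 36}.

1, 3, 4, 7, 9, 10, 11, 12, 16, 21, 25, 26, 27, 28, 30, 33, 34, 36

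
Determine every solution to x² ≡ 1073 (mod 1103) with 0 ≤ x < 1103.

353, 750

Since 1103 ≡ 3 (mod 4), a square root of 1073 is 1073^((1103+1)/4) = 1073^276 mod 1103.
Repeated squaring: 1073^2≡900, 1073^4≡398, 1073^8≡675, 1073^16≡86, 1073^32≡778, 1073^64≡840, 1073^128≡783, 1073^256≡924 (mod 1103).
1073^276 = 1073^(256+16+4) ≡ 353 (mod 1103).
Check: 353² = 124609 ≡ 1073 (mod 1103). The two roots are 353 and 750.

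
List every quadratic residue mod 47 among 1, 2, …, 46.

1 2 3 4 6 7 8 9 12 14 16 17 18 21 24 25 27 28 32 34 36 37 42

Square k = 1,…,23 (k and 47−k give the same square):
1²=1, 2²=4, 3²=9, 4²=16, 5²=25, 6²=36, 7²≡2, 8²≡17, 9²≡34, 10²≡6, 11²≡27, 12²≡3, 13²≡28, 14²≡8, 15²≡37, 16²≡21, 17²≡7, 18²≡42, 19²≡32, 20²≡24, 21²≡18, 22²≡14, 23²≡12 (mod 47).
So the quadratic residues mod 47 are {1, 2, 3, 4, 6, 7, 8, 9, 12, 14, 16, 17, 18, 21, 24, 25, 27, 28, 32, 34, 36, 37, 42}.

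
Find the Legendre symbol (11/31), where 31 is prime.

-1

Reciprocity: 11 ≡ 3 and 31 ≡ 3 (mod 4), so (11/31) = −(31/11).
Reduce top mod 11: now compute (9/11).
Reciprocity: 9 ≡ 1 and 11 ≡ 3 (mod 4), so (9/11) = +(11/9).
Reduce top mod 9: now compute (2/9).
Pull out 2: since 9 ≡ 1 (mod 8), (2/9) = +1.
Reached (1/9) = 1. Collecting the sign flips along the way, the symbol is -1.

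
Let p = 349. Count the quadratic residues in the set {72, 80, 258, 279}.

(72/349) = -1 → non-residue.
(80/349) = +1 → QR.
(258/349) = +1 → QR.
(279/349) = +1 → QR.
Total quadratic residues among the 4: 3.

3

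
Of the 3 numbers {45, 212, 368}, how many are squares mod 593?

(45/593) = -1 → non-residue.
(212/593) = +1 → QR.
(368/593) = +1 → QR.
Total quadratic residues among the 3: 2.

2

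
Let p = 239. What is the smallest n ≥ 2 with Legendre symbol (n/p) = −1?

7

(2/239) = +1, so 2 is a residue.
(3/239) = +1, so 3 is a residue.
(4/239) = +1, so 4 is a residue.
(5/239) = +1, so 5 is a residue.
(6/239) = +1, so 6 is a residue.
(7/239) = −1, so 7 is the smallest positive non-residue mod 239.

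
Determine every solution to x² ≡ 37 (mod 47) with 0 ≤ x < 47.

15, 32

Since 47 ≡ 3 (mod 4), a square root of 37 is 37^((47+1)/4) = 37^12 mod 47.
Repeated squaring: 37^2≡6, 37^4≡36, 37^8≡27 (mod 47).
37^12 = 37^(8+4) ≡ 32 (mod 47).
Check: 32² = 1024 ≡ 37 (mod 47). The two roots are 15 and 32.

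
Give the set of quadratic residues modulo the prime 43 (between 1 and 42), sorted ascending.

1, 4, 6, 9, 10, 11, 13, 14, 15, 16, 17, 21, 23, 24, 25, 31, 35, 36, 38, 40, 41

Square k = 1,…,21 (k and 43−k give the same square):
1²=1, 2²=4, 3²=9, 4²=16, 5²=25, 6²=36, 7²≡6, 8²≡21, 9²≡38, 10²≡14, 11²≡35, 12²≡15, 13²≡40, 14²≡24, 15²≡10, 16²≡41, 17²≡31, 18²≡23, 19²≡17, 20²≡13, 21²≡11 (mod 43).
So the quadratic residues mod 43 are {1, 4, 6, 9, 10, 11, 13, 14, 15, 16, 17, 21, 23, 24, 25, 31, 35, 36, 38, 40, 41}.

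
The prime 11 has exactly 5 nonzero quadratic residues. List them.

1,3,4,5,9

Square k = 1,…,5 (k and 11−k give the same square):
1²=1, 2²=4, 3²=9, 4²≡5, 5²≡3 (mod 11).
So the quadratic residues mod 11 are {1, 3, 4, 5, 9}.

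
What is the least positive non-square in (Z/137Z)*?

(2/137) = +1, so 2 is a residue.
(3/137) = −1, so 3 is the smallest positive non-residue mod 137.

3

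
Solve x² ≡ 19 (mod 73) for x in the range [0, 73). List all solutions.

26, 47

73 ≡ 1 (mod 4), so we find a root by search.
Trying successive values, 26² = 676 ≡ 19 (mod 73). The other root is 73 − 26 = 47.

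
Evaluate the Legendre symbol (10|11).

-1

Pull out 2: since 11 ≡ 3 (mod 8), (2/11) = -1.
Reciprocity: 5 ≡ 1 and 11 ≡ 3 (mod 4), so (5/11) = +(11/5).
Reduce top mod 5: now compute (1/5).
Reached (1/5) = 1. Collecting the sign flips along the way, the symbol is -1.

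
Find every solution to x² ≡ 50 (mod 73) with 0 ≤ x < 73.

73 ≡ 1 (mod 4), so we find a root by search.
Trying successive values, 14² = 196 ≡ 50 (mod 73). The other root is 73 − 14 = 59.

14, 59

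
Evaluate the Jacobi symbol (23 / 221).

-1

Reciprocity: 23 ≡ 3 and 221 ≡ 1 (mod 4), so (23/221) = +(221/23).
Reduce top mod 23: now compute (14/23).
Pull out 2: since 23 ≡ 7 (mod 8), (2/23) = +1.
Reciprocity: 7 ≡ 3 and 23 ≡ 3 (mod 4), so (7/23) = −(23/7).
Reduce top mod 7: now compute (2/7).
Pull out 2: since 7 ≡ 7 (mod 8), (2/7) = +1.
Reached (1/7) = 1. Collecting the sign flips along the way, the symbol is -1.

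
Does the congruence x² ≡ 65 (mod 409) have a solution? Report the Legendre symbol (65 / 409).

-1

Reciprocity: 65 ≡ 1 and 409 ≡ 1 (mod 4), so (65/409) = +(409/65).
Reduce top mod 65: now compute (19/65).
Reciprocity: 19 ≡ 3 and 65 ≡ 1 (mod 4), so (19/65) = +(65/19).
Reduce top mod 19: now compute (8/19).
Pull out 2^3: since 19 ≡ 3 (mod 8), (2/19) = -1, so (2/19)^3 = -1.
Reached (1/19) = 1. Collecting the sign flips along the way, the symbol is -1.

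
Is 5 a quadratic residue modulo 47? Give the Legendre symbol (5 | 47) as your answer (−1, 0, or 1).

-1

Euler's criterion: (5/47) ≡ 5^23 (mod 47).
5^2 ≡ 25 (mod 47)
5^4 ≡ 14 (mod 47)
5^8 ≡ 8 (mod 47)
5^16 ≡ 17 (mod 47)
5^23 = 5^(16+4+2+1) ≡ 46 (mod 47).
Result is 46 ≡ −1, so (5/47) = −1.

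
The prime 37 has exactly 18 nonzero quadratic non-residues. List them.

Square k = 1,…,18 (k and 37−k give the same square):
1²=1, 2²=4, 3²=9, 4²=16, 5²=25, 6²=36, 7²≡12, 8²≡27, 9²≡7, 10²≡26, 11²≡10, 12²≡33, 13²≡21, 14²≡11, 15²≡3, 16²≡34, 17²≡30, 18²≡28 (mod 37).
The residues are {1, 3, 4, 7, 9, 10, 11, 12, 16, 21, 25, 26, 27, 28, 30, 33, 34, 36}; the non-residues are the remaining 18 nonzero classes.

2,5,6,8,13,14,15,17,18,19,20,22,23,24,29,31,32,35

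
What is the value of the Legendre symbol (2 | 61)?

-1

Pull out 2: since 61 ≡ 5 (mod 8), (2/61) = -1.
Reached (1/61) = 1. Collecting the sign flips along the way, the symbol is -1.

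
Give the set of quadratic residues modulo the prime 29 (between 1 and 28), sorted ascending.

1, 4, 5, 6, 7, 9, 13, 16, 20, 22, 23, 24, 25, 28

Square k = 1,…,14 (k and 29−k give the same square):
1²=1, 2²=4, 3²=9, 4²=16, 5²=25, 6²≡7, 7²≡20, 8²≡6, 9²≡23, 10²≡13, 11²≡5, 12²≡28, 13²≡24, 14²≡22 (mod 29).
So the quadratic residues mod 29 are {1, 4, 5, 6, 7, 9, 13, 16, 20, 22, 23, 24, 25, 28}.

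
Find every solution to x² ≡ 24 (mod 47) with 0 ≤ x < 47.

20, 27

Since 47 ≡ 3 (mod 4), a square root of 24 is 24^((47+1)/4) = 24^12 mod 47.
Repeated squaring: 24^2≡12, 24^4≡3, 24^8≡9 (mod 47).
24^12 = 24^(8+4) ≡ 27 (mod 47).
Check: 27² = 729 ≡ 24 (mod 47). The two roots are 20 and 27.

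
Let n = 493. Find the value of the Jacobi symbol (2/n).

-1

Pull out 2: since 493 ≡ 5 (mod 8), (2/493) = -1.
Reached (1/493) = 1. Collecting the sign flips along the way, the symbol is -1.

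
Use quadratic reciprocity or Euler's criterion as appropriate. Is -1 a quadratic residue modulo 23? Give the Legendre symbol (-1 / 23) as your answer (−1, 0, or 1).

-1

Euler's criterion: (-1/23) ≡ 22^11 (mod 23).
22^2 ≡ 1 (mod 23)
22^4 ≡ 1 (mod 23)
22^8 ≡ 1 (mod 23)
22^11 = 22^(8+2+1) ≡ 22 (mod 23).
Result is 22 ≡ −1, so (-1/23) = −1.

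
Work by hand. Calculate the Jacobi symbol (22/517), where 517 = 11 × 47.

Pull out 2: since 517 ≡ 5 (mod 8), (2/517) = -1.
Reciprocity: 11 ≡ 3 and 517 ≡ 1 (mod 4), so (11/517) = +(517/11).
Reduce top mod 11: now compute (0/11).
Top reduces to 0: gcd > 1, so the symbol is 0.

0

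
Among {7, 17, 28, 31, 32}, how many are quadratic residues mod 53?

3

(7/53) = +1 → QR.
(17/53) = +1 → QR.
(28/53) = +1 → QR.
(31/53) = -1 → non-residue.
(32/53) = -1 → non-residue.
Total quadratic residues among the 5: 3.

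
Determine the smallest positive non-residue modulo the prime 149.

(2/149) = −1, so 2 is the smallest positive non-residue mod 149.

2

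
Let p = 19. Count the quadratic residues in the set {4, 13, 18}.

(4/19) = +1 → QR.
(13/19) = -1 → non-residue.
(18/19) = -1 → non-residue.
Total quadratic residues among the 3: 1.

1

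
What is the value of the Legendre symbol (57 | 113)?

1

Reciprocity: 57 ≡ 1 and 113 ≡ 1 (mod 4), so (57/113) = +(113/57).
Reduce top mod 57: now compute (56/57).
Pull out 2^3: since 57 ≡ 1 (mod 8), (2/57) = +1, so (2/57)^3 = +1.
Reciprocity: 7 ≡ 3 and 57 ≡ 1 (mod 4), so (7/57) = +(57/7).
Reduce top mod 7: now compute (1/7).
Reached (1/7) = 1. Collecting the sign flips along the way, the symbol is +1.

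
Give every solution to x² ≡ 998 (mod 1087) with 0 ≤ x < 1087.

123, 964

Since 1087 ≡ 3 (mod 4), a square root of 998 is 998^((1087+1)/4) = 998^272 mod 1087.
Repeated squaring: 998^2≡312, 998^4≡601, 998^8≡317, 998^16≡485, 998^32≡433, 998^64≡525, 998^128≡614, 998^256≡894 (mod 1087).
998^272 = 998^(256+16) ≡ 964 (mod 1087).
Check: 964² = 929296 ≡ 998 (mod 1087). The two roots are 123 and 964.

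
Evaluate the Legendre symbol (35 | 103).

-1

Euler's criterion: (35/103) ≡ 35^51 (mod 103).
35^2 ≡ 92 (mod 103)
35^4 ≡ 18 (mod 103)
35^8 ≡ 15 (mod 103)
35^16 ≡ 19 (mod 103)
35^32 ≡ 52 (mod 103)
35^51 = 35^(32+16+2+1) ≡ 102 (mod 103).
Result is 102 ≡ −1, so (35/103) = −1.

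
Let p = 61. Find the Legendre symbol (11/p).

-1

Reciprocity: 11 ≡ 3 and 61 ≡ 1 (mod 4), so (11/61) = +(61/11).
Reduce top mod 11: now compute (6/11).
Pull out 2: since 11 ≡ 3 (mod 8), (2/11) = -1.
Reciprocity: 3 ≡ 3 and 11 ≡ 3 (mod 4), so (3/11) = −(11/3).
Reduce top mod 3: now compute (2/3).
Pull out 2: since 3 ≡ 3 (mod 8), (2/3) = -1.
Reached (1/3) = 1. Collecting the sign flips along the way, the symbol is -1.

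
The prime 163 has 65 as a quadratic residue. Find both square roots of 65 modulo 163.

37, 126

Since 163 ≡ 3 (mod 4), a square root of 65 is 65^((163+1)/4) = 65^41 mod 163.
Repeated squaring: 65^2≡150, 65^4≡6, 65^8≡36, 65^16≡155, 65^32≡64 (mod 163).
65^41 = 65^(32+8+1) ≡ 126 (mod 163).
Check: 126² = 15876 ≡ 65 (mod 163). The two roots are 37 and 126.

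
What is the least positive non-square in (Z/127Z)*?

(2/127) = +1, so 2 is a residue.
(3/127) = −1, so 3 is the smallest positive non-residue mod 127.

3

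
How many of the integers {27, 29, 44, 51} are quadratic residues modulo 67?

1

(27/67) = -1 → non-residue.
(29/67) = +1 → QR.
(44/67) = -1 → non-residue.
(51/67) = -1 → non-residue.
Total quadratic residues among the 4: 1.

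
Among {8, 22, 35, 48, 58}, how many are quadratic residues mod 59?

(8/59) = -1 → non-residue.
(22/59) = +1 → QR.
(35/59) = +1 → QR.
(48/59) = +1 → QR.
(58/59) = -1 → non-residue.
Total quadratic residues among the 5: 3.

3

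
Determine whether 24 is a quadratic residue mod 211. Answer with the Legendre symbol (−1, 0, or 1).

Pull out 2^3: since 211 ≡ 3 (mod 8), (2/211) = -1, so (2/211)^3 = -1.
Reciprocity: 3 ≡ 3 and 211 ≡ 3 (mod 4), so (3/211) = −(211/3).
Reduce top mod 3: now compute (1/3).
Reached (1/3) = 1. Collecting the sign flips along the way, the symbol is +1.

1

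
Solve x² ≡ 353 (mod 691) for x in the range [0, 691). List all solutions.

110, 581

Since 691 ≡ 3 (mod 4), a square root of 353 is 353^((691+1)/4) = 353^173 mod 691.
Repeated squaring: 353^2≡229, 353^4≡616, 353^8≡97, 353^16≡426, 353^32≡434, 353^64≡404, 353^128≡140 (mod 691).
353^173 = 353^(128+32+8+4+1) ≡ 110 (mod 691).
Check: 110² = 12100 ≡ 353 (mod 691). The two roots are 110 and 581.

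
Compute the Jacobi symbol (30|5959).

-1

Pull out 2: since 5959 ≡ 7 (mod 8), (2/5959) = +1.
Reciprocity: 15 ≡ 3 and 5959 ≡ 3 (mod 4), so (15/5959) = −(5959/15).
Reduce top mod 15: now compute (4/15).
Pull out 2^2: since 15 ≡ 7 (mod 8), (2/15) = +1, so (2/15)^2 = +1.
Reached (1/15) = 1. Collecting the sign flips along the way, the symbol is -1.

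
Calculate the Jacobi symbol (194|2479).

1

Pull out 2: since 2479 ≡ 7 (mod 8), (2/2479) = +1.
Reciprocity: 97 ≡ 1 and 2479 ≡ 3 (mod 4), so (97/2479) = +(2479/97).
Reduce top mod 97: now compute (54/97).
Pull out 2: since 97 ≡ 1 (mod 8), (2/97) = +1.
Reciprocity: 27 ≡ 3 and 97 ≡ 1 (mod 4), so (27/97) = +(97/27).
Reduce top mod 27: now compute (16/27).
Pull out 2^4: since 27 ≡ 3 (mod 8), (2/27) = -1, so (2/27)^4 = +1.
Reached (1/27) = 1. Collecting the sign flips along the way, the symbol is +1.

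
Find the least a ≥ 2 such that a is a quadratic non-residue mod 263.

5

(2/263) = +1, so 2 is a residue.
(3/263) = +1, so 3 is a residue.
(4/263) = +1, so 4 is a residue.
(5/263) = −1, so 5 is the smallest positive non-residue mod 263.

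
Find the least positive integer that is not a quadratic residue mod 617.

(2/617) = +1, so 2 is a residue.
(3/617) = −1, so 3 is the smallest positive non-residue mod 617.

3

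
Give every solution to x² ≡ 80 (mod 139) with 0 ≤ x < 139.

Since 139 ≡ 3 (mod 4), a square root of 80 is 80^((139+1)/4) = 80^35 mod 139.
Repeated squaring: 80^2≡6, 80^4≡36, 80^8≡45, 80^16≡79, 80^32≡125 (mod 139).
80^35 = 80^(32+2+1) ≡ 91 (mod 139).
Check: 91² = 8281 ≡ 80 (mod 139). The two roots are 48 and 91.

48, 91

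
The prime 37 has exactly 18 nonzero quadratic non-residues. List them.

2 5 6 8 13 14 15 17 18 19 20 22 23 24 29 31 32 35

Square k = 1,…,18 (k and 37−k give the same square):
1²=1, 2²=4, 3²=9, 4²=16, 5²=25, 6²=36, 7²≡12, 8²≡27, 9²≡7, 10²≡26, 11²≡10, 12²≡33, 13²≡21, 14²≡11, 15²≡3, 16²≡34, 17²≡30, 18²≡28 (mod 37).
The residues are {1, 3, 4, 7, 9, 10, 11, 12, 16, 21, 25, 26, 27, 28, 30, 33, 34, 36}; the non-residues are the remaining 18 nonzero classes.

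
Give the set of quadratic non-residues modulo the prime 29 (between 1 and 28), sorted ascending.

2, 3, 8, 10, 11, 12, 14, 15, 17, 18, 19, 21, 26, 27

Square k = 1,…,14 (k and 29−k give the same square):
1²=1, 2²=4, 3²=9, 4²=16, 5²=25, 6²≡7, 7²≡20, 8²≡6, 9²≡23, 10²≡13, 11²≡5, 12²≡28, 13²≡24, 14²≡22 (mod 29).
The residues are {1, 4, 5, 6, 7, 9, 13, 16, 20, 22, 23, 24, 25, 28}; the non-residues are the remaining 14 nonzero classes.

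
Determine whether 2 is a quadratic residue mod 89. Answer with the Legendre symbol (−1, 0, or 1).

Pull out 2: since 89 ≡ 1 (mod 8), (2/89) = +1.
Reached (1/89) = 1. Collecting the sign flips along the way, the symbol is +1.

1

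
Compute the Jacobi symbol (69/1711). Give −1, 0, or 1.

1

Reciprocity: 69 ≡ 1 and 1711 ≡ 3 (mod 4), so (69/1711) = +(1711/69).
Reduce top mod 69: now compute (55/69).
Reciprocity: 55 ≡ 3 and 69 ≡ 1 (mod 4), so (55/69) = +(69/55).
Reduce top mod 55: now compute (14/55).
Pull out 2: since 55 ≡ 7 (mod 8), (2/55) = +1.
Reciprocity: 7 ≡ 3 and 55 ≡ 3 (mod 4), so (7/55) = −(55/7).
Reduce top mod 7: now compute (6/7).
Pull out 2: since 7 ≡ 7 (mod 8), (2/7) = +1.
Reciprocity: 3 ≡ 3 and 7 ≡ 3 (mod 4), so (3/7) = −(7/3).
Reduce top mod 3: now compute (1/3).
Reached (1/3) = 1. Collecting the sign flips along the way, the symbol is +1.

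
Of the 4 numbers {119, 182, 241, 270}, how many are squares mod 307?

2

(119/307) = +1 → QR.
(182/307) = +1 → QR.
(241/307) = -1 → non-residue.
(270/307) = -1 → non-residue.
Total quadratic residues among the 4: 2.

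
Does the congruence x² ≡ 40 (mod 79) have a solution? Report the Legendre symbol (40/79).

Euler's criterion: (40/79) ≡ 40^39 (mod 79).
40^2 ≡ 20 (mod 79)
40^4 ≡ 5 (mod 79)
40^8 ≡ 25 (mod 79)
40^16 ≡ 72 (mod 79)
40^32 ≡ 49 (mod 79)
40^39 = 40^(32+4+2+1) ≡ 1 (mod 79).
Result is 1, so (40/79) = 1.

1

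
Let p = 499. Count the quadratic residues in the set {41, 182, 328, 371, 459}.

3

(41/499) = -1 → non-residue.
(182/499) = -1 → non-residue.
(328/499) = +1 → QR.
(371/499) = +1 → QR.
(459/499) = +1 → QR.
Total quadratic residues among the 5: 3.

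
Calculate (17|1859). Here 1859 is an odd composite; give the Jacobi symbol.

Reciprocity: 17 ≡ 1 and 1859 ≡ 3 (mod 4), so (17/1859) = +(1859/17).
Reduce top mod 17: now compute (6/17).
Pull out 2: since 17 ≡ 1 (mod 8), (2/17) = +1.
Reciprocity: 3 ≡ 3 and 17 ≡ 1 (mod 4), so (3/17) = +(17/3).
Reduce top mod 3: now compute (2/3).
Pull out 2: since 3 ≡ 3 (mod 8), (2/3) = -1.
Reached (1/3) = 1. Collecting the sign flips along the way, the symbol is -1.

-1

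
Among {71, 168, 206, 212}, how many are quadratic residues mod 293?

3

(71/293) = +1 → QR.
(168/293) = -1 → non-residue.
(206/293) = +1 → QR.
(212/293) = +1 → QR.
Total quadratic residues among the 4: 3.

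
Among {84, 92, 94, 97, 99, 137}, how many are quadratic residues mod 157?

(84/157) = -1 → non-residue.
(92/157) = -1 → non-residue.
(94/157) = -1 → non-residue.
(97/157) = -1 → non-residue.
(99/157) = +1 → QR.
(137/157) = -1 → non-residue.
Total quadratic residues among the 6: 1.

1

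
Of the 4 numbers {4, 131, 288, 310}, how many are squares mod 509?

2

(4/509) = +1 → QR.
(131/509) = -1 → non-residue.
(288/509) = -1 → non-residue.
(310/509) = +1 → QR.
Total quadratic residues among the 4: 2.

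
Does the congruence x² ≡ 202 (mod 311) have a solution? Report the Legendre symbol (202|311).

-1

Pull out 2: since 311 ≡ 7 (mod 8), (2/311) = +1.
Reciprocity: 101 ≡ 1 and 311 ≡ 3 (mod 4), so (101/311) = +(311/101).
Reduce top mod 101: now compute (8/101).
Pull out 2^3: since 101 ≡ 5 (mod 8), (2/101) = -1, so (2/101)^3 = -1.
Reached (1/101) = 1. Collecting the sign flips along the way, the symbol is -1.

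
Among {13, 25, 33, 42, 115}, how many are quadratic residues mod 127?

4

(13/127) = +1 → QR.
(25/127) = +1 → QR.
(33/127) = -1 → non-residue.
(42/127) = +1 → QR.
(115/127) = +1 → QR.
Total quadratic residues among the 5: 4.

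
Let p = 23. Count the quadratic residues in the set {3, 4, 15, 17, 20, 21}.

2

(3/23) = +1 → QR.
(4/23) = +1 → QR.
(15/23) = -1 → non-residue.
(17/23) = -1 → non-residue.
(20/23) = -1 → non-residue.
(21/23) = -1 → non-residue.
Total quadratic residues among the 6: 2.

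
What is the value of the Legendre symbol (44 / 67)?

Pull out 2^2: since 67 ≡ 3 (mod 8), (2/67) = -1, so (2/67)^2 = +1.
Reciprocity: 11 ≡ 3 and 67 ≡ 3 (mod 4), so (11/67) = −(67/11).
Reduce top mod 11: now compute (1/11).
Reached (1/11) = 1. Collecting the sign flips along the way, the symbol is -1.

-1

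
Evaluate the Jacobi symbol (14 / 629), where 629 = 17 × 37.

Pull out 2: since 629 ≡ 5 (mod 8), (2/629) = -1.
Reciprocity: 7 ≡ 3 and 629 ≡ 1 (mod 4), so (7/629) = +(629/7).
Reduce top mod 7: now compute (6/7).
Pull out 2: since 7 ≡ 7 (mod 8), (2/7) = +1.
Reciprocity: 3 ≡ 3 and 7 ≡ 3 (mod 4), so (3/7) = −(7/3).
Reduce top mod 3: now compute (1/3).
Reached (1/3) = 1. Collecting the sign flips along the way, the symbol is +1.

1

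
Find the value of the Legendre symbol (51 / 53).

Euler's criterion: (51/53) ≡ 51^26 (mod 53).
51^2 ≡ 4 (mod 53)
51^4 ≡ 16 (mod 53)
51^8 ≡ 44 (mod 53)
51^16 ≡ 28 (mod 53)
51^26 = 51^(16+8+2) ≡ 52 (mod 53).
Result is 52 ≡ −1, so (51/53) = −1.

-1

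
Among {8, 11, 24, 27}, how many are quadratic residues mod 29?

(8/29) = -1 → non-residue.
(11/29) = -1 → non-residue.
(24/29) = +1 → QR.
(27/29) = -1 → non-residue.
Total quadratic residues among the 4: 1.

1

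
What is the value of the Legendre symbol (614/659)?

Euler's criterion: (614/659) ≡ 614^329 (mod 659).
614^2 ≡ 48 (mod 659)
614^4 ≡ 327 (mod 659)
614^8 ≡ 171 (mod 659)
614^16 ≡ 245 (mod 659)
614^32 ≡ 56 (mod 659)
614^64 ≡ 500 (mod 659)
614^128 ≡ 239 (mod 659)
614^256 ≡ 447 (mod 659)
614^329 = 614^(256+64+8+1) ≡ 658 (mod 659).
Result is 658 ≡ −1, so (614/659) = −1.

-1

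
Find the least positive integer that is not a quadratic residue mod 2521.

(2/2521) = +1, so 2 is a residue.
(3/2521) = +1, so 3 is a residue.
(4/2521) = +1, so 4 is a residue.
(5/2521) = +1, so 5 is a residue.
(6/2521) = +1, so 6 is a residue.
(7/2521) = +1, so 7 is a residue.
(8/2521) = +1, so 8 is a residue.
(9/2521) = +1, so 9 is a residue.
(10/2521) = +1, so 10 is a residue.
(11/2521) = −1, so 11 is the smallest positive non-residue mod 2521.

11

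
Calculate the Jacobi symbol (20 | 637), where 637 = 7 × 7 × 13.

Pull out 2^2: since 637 ≡ 5 (mod 8), (2/637) = -1, so (2/637)^2 = +1.
Reciprocity: 5 ≡ 1 and 637 ≡ 1 (mod 4), so (5/637) = +(637/5).
Reduce top mod 5: now compute (2/5).
Pull out 2: since 5 ≡ 5 (mod 8), (2/5) = -1.
Reached (1/5) = 1. Collecting the sign flips along the way, the symbol is -1.

-1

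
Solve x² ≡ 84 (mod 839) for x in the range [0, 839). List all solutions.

51, 788

Since 839 ≡ 3 (mod 4), a square root of 84 is 84^((839+1)/4) = 84^210 mod 839.
Repeated squaring: 84^2≡344, 84^4≡37, 84^8≡530, 84^16≡674, 84^32≡377, 84^64≡338, 84^128≡140 (mod 839).
84^210 = 84^(128+64+16+2) ≡ 788 (mod 839).
Check: 788² = 620944 ≡ 84 (mod 839). The two roots are 51 and 788.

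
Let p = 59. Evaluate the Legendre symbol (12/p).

1

Pull out 2^2: since 59 ≡ 3 (mod 8), (2/59) = -1, so (2/59)^2 = +1.
Reciprocity: 3 ≡ 3 and 59 ≡ 3 (mod 4), so (3/59) = −(59/3).
Reduce top mod 3: now compute (2/3).
Pull out 2: since 3 ≡ 3 (mod 8), (2/3) = -1.
Reached (1/3) = 1. Collecting the sign flips along the way, the symbol is +1.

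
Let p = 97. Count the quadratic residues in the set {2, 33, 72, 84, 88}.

(2/97) = +1 → QR.
(33/97) = +1 → QR.
(72/97) = +1 → QR.
(84/97) = -1 → non-residue.
(88/97) = +1 → QR.
Total quadratic residues among the 5: 4.

4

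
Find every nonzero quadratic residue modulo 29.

Square k = 1,…,14 (k and 29−k give the same square):
1²=1, 2²=4, 3²=9, 4²=16, 5²=25, 6²≡7, 7²≡20, 8²≡6, 9²≡23, 10²≡13, 11²≡5, 12²≡28, 13²≡24, 14²≡22 (mod 29).
So the quadratic residues mod 29 are {1, 4, 5, 6, 7, 9, 13, 16, 20, 22, 23, 24, 25, 28}.

1 4 5 6 7 9 13 16 20 22 23 24 25 28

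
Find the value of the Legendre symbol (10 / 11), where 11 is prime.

Pull out 2: since 11 ≡ 3 (mod 8), (2/11) = -1.
Reciprocity: 5 ≡ 1 and 11 ≡ 3 (mod 4), so (5/11) = +(11/5).
Reduce top mod 5: now compute (1/5).
Reached (1/5) = 1. Collecting the sign flips along the way, the symbol is -1.

-1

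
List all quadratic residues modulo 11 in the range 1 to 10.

1 3 4 5 9

Square k = 1,…,5 (k and 11−k give the same square):
1²=1, 2²=4, 3²=9, 4²≡5, 5²≡3 (mod 11).
So the quadratic residues mod 11 are {1, 3, 4, 5, 9}.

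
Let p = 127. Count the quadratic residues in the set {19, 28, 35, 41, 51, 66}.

(19/127) = +1 → QR.
(28/127) = -1 → non-residue.
(35/127) = +1 → QR.
(41/127) = +1 → QR.
(51/127) = -1 → non-residue.
(66/127) = -1 → non-residue.
Total quadratic residues among the 6: 3.

3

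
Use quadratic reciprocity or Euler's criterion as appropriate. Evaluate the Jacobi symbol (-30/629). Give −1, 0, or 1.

First reduce: -30 ≡ 599 (mod 629).
Reciprocity: 599 ≡ 3 and 629 ≡ 1 (mod 4), so (599/629) = +(629/599).
Reduce top mod 599: now compute (30/599).
Pull out 2: since 599 ≡ 7 (mod 8), (2/599) = +1.
Reciprocity: 15 ≡ 3 and 599 ≡ 3 (mod 4), so (15/599) = −(599/15).
Reduce top mod 15: now compute (14/15).
Pull out 2: since 15 ≡ 7 (mod 8), (2/15) = +1.
Reciprocity: 7 ≡ 3 and 15 ≡ 3 (mod 4), so (7/15) = −(15/7).
Reduce top mod 7: now compute (1/7).
Reached (1/7) = 1. Collecting the sign flips along the way, the symbol is +1.

1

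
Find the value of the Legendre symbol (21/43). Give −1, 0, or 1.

1

Reciprocity: 21 ≡ 1 and 43 ≡ 3 (mod 4), so (21/43) = +(43/21).
Reduce top mod 21: now compute (1/21).
Reached (1/21) = 1. Collecting the sign flips along the way, the symbol is +1.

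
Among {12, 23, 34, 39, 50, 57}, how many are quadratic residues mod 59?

(12/59) = +1 → QR.
(23/59) = -1 → non-residue.
(34/59) = -1 → non-residue.
(39/59) = -1 → non-residue.
(50/59) = -1 → non-residue.
(57/59) = +1 → QR.
Total quadratic residues among the 6: 2.

2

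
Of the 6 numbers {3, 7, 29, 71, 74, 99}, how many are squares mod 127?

(3/127) = -1 → non-residue.
(7/127) = -1 → non-residue.
(29/127) = -1 → non-residue.
(71/127) = +1 → QR.
(74/127) = +1 → QR.
(99/127) = +1 → QR.
Total quadratic residues among the 6: 3.

3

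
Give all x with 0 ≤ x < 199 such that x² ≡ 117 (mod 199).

52, 147

Since 199 ≡ 3 (mod 4), a square root of 117 is 117^((199+1)/4) = 117^50 mod 199.
Repeated squaring: 117^2≡157, 117^4≡172, 117^8≡132, 117^16≡111, 117^32≡182 (mod 199).
117^50 = 117^(32+16+2) ≡ 52 (mod 199).
Check: 52² = 2704 ≡ 117 (mod 199). The two roots are 52 and 147.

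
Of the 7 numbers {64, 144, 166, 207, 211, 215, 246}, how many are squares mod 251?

4

(64/251) = +1 → QR.
(144/251) = +1 → QR.
(166/251) = -1 → non-residue.
(207/251) = +1 → QR.
(211/251) = +1 → QR.
(215/251) = -1 → non-residue.
(246/251) = -1 → non-residue.
Total quadratic residues among the 7: 4.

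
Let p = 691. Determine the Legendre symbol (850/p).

First reduce: 850 ≡ 159 (mod 691).
Reciprocity: 159 ≡ 3 and 691 ≡ 3 (mod 4), so (159/691) = −(691/159).
Reduce top mod 159: now compute (55/159).
Reciprocity: 55 ≡ 3 and 159 ≡ 3 (mod 4), so (55/159) = −(159/55).
Reduce top mod 55: now compute (49/55).
Reciprocity: 49 ≡ 1 and 55 ≡ 3 (mod 4), so (49/55) = +(55/49).
Reduce top mod 49: now compute (6/49).
Pull out 2: since 49 ≡ 1 (mod 8), (2/49) = +1.
Reciprocity: 3 ≡ 3 and 49 ≡ 1 (mod 4), so (3/49) = +(49/3).
Reduce top mod 3: now compute (1/3).
Reached (1/3) = 1. Collecting the sign flips along the way, the symbol is +1.

1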